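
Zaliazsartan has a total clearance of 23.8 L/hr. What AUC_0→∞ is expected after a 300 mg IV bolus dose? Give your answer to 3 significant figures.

AUC = 12.6 mg/L·hr

AUC_0→∞ = Dose_iv / CL
        = 300 / 23.8 = 12.605 mg/L·hr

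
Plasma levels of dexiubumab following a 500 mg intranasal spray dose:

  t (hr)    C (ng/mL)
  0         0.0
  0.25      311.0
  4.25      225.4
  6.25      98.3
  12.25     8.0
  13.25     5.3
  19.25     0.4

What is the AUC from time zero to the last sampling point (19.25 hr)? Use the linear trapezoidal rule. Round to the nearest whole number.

AUC = 1778 ng/mL·hr

Trapezoidal AUC_0→19.25:
  [0→0.25]: (0.0+311.0)/2 × 0.25 = 38.875
  [0.25→4.25]: (311.0+225.4)/2 × 4 = 1072.8
  [4.25→6.25]: (225.4+98.3)/2 × 2 = 323.7
  [6.25→12.25]: (98.3+8.0)/2 × 6 = 318.9
  [12.25→13.25]: (8.0+5.3)/2 × 1 = 6.65
  [13.25→19.25]: (5.3+0.4)/2 × 6 = 17.1
  Sum = 1778.025 ng/mL·hr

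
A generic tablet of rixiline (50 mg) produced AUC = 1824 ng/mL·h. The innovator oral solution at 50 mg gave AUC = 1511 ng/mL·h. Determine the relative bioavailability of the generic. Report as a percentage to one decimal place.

F_rel = (AUC_test/D_test) / (AUC_ref/D_ref)
      = (1824/50) / (1511/50)
      = 36.48 / 30.22 = 1.2071 = 120.71%

F_rel = 120.7%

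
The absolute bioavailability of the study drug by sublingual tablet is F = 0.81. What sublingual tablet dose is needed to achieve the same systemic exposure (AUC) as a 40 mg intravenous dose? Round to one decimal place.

D_sublingual = 49.4 mg

For equal systemic exposure: F × D_ev = D_iv
D_ev = D_iv / F = 40 / 0.81 = 49.3827 mg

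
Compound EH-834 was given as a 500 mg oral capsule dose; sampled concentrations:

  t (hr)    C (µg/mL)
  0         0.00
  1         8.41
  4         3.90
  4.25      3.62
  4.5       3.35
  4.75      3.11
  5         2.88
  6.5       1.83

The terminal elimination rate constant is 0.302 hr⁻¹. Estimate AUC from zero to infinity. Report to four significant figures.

AUC = 35.63 µg/mL·hr

Trapezoidal AUC_0→6.5:
  [0→1]: (0.00+8.41)/2 × 1 = 4.205
  [1→4]: (8.41+3.90)/2 × 3 = 18.465
  [4→4.25]: (3.90+3.62)/2 × 0.25 = 0.94
  [4.25→4.5]: (3.62+3.35)/2 × 0.25 = 0.87125
  [4.5→4.75]: (3.35+3.11)/2 × 0.25 = 0.8075
  [4.75→5]: (3.11+2.88)/2 × 0.25 = 0.74875
  [5→6.5]: (2.88+1.83)/2 × 1.5 = 3.5325
  Sum = 29.57 µg/mL·hr
Extrapolated tail: C_last / k_e = 1.83 / 0.302 = 6.060
AUC_0→∞ = 29.57 + 6.060 = 35.63 µg/mL·hr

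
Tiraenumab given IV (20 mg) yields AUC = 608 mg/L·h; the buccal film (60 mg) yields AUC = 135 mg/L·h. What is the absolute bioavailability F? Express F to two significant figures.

F = 0.074

F = (AUC_ev / D_ev) / (AUC_iv / D_iv)
  = (135/60) / (608/20)
  = 2.25 / 30.4 = 0.0740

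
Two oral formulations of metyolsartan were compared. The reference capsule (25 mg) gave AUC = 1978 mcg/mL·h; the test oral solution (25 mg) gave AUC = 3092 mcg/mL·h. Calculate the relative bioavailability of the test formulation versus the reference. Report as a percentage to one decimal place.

F_rel = 156.3%

F_rel = (AUC_test/D_test) / (AUC_ref/D_ref)
      = (3092/25) / (1978/25)
      = 123.68 / 79.12 = 1.5632 = 156.32%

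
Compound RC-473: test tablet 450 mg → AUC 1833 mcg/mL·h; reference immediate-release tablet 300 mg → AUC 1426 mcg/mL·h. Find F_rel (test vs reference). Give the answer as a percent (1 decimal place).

F_rel = (AUC_test/D_test) / (AUC_ref/D_ref)
      = (1833/450) / (1426/300)
      = 4.07333 / 4.75333 = 0.8569 = 85.69%

F_rel = 85.7%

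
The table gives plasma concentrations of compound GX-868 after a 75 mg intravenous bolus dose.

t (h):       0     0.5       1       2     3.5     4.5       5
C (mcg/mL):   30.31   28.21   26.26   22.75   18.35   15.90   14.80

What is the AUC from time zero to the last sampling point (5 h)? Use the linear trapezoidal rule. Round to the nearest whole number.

AUC = 108 mcg/mL·h

Trapezoidal AUC_0→5:
  [0→0.5]: (30.31+28.21)/2 × 0.5 = 14.63
  [0.5→1]: (28.21+26.26)/2 × 0.5 = 13.6175
  [1→2]: (26.26+22.75)/2 × 1 = 24.505
  [2→3.5]: (22.75+18.35)/2 × 1.5 = 30.825
  [3.5→4.5]: (18.35+15.90)/2 × 1 = 17.125
  [4.5→5]: (15.90+14.80)/2 × 0.5 = 7.675
  Sum = 108.3775 mcg/mL·h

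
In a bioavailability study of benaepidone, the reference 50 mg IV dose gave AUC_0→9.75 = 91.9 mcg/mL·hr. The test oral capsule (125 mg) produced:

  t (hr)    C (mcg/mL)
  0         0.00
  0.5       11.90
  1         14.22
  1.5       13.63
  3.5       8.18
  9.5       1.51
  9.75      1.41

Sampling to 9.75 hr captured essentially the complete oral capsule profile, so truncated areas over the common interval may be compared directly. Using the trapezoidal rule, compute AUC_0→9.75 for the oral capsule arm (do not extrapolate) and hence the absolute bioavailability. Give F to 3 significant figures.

F = 0.295

Trapezoidal AUC_0→9.75 (oral capsule):
  [0→0.5]: (0.00+11.90)/2 × 0.5 = 2.975
  [0.5→1]: (11.90+14.22)/2 × 0.5 = 6.53
  [1→1.5]: (14.22+13.63)/2 × 0.5 = 6.9625
  [1.5→3.5]: (13.63+8.18)/2 × 2 = 21.81
  [3.5→9.5]: (8.18+1.51)/2 × 6 = 29.07
  [9.5→9.75]: (1.51+1.41)/2 × 0.25 = 0.365
  Sum = 67.7125 mcg/mL·hr
F = (AUC_ev/D_ev)/(AUC_iv/D_iv) = (67.7125/125)/(91.9/50) = 0.5417/1.838 = 0.2947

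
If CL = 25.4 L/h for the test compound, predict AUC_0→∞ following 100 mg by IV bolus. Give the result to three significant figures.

AUC_0→∞ = Dose_iv / CL
        = 100 / 25.4 = 3.93701 mg/L·h

AUC = 3.94 mg/L·h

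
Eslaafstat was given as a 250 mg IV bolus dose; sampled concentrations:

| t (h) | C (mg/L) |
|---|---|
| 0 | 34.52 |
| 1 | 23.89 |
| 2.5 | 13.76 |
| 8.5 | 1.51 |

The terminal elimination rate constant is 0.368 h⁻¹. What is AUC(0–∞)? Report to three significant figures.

AUC = 107 mg/L·h

Trapezoidal AUC_0→8.5:
  [0→1]: (34.52+23.89)/2 × 1 = 29.205
  [1→2.5]: (23.89+13.76)/2 × 1.5 = 28.2375
  [2.5→8.5]: (13.76+1.51)/2 × 6 = 45.81
  Sum = 103.2525 mg/L·h
Extrapolated tail: C_last / k_e = 1.51 / 0.368 = 4.103
AUC_0→∞ = 103.2525 + 4.103 = 107.3555 mg/L·h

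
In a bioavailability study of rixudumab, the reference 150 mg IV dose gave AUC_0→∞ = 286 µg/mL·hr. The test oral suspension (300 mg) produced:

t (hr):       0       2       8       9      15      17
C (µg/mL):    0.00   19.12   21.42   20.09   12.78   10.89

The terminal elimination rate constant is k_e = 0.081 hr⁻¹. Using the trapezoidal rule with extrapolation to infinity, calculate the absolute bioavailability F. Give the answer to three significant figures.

Trapezoidal AUC_0→17 (oral suspension):
  [0→2]: (0.00+19.12)/2 × 2 = 19.12
  [2→8]: (19.12+21.42)/2 × 6 = 121.62
  [8→9]: (21.42+20.09)/2 × 1 = 20.755
  [9→15]: (20.09+12.78)/2 × 6 = 98.61
  [15→17]: (12.78+10.89)/2 × 2 = 23.67
  Sum = 283.775 µg/mL·hr
Tail: C_last/k_e = 10.89/0.081 = 134.444
AUC_0→∞ (oral suspension) = 283.775 + 134.444 = 418.219 µg/mL·hr
F = (AUC_ev/D_ev)/(AUC_iv/D_iv) = (418.219/300)/(286/150) = 1.39406/1.90667 = 0.7311

F = 0.731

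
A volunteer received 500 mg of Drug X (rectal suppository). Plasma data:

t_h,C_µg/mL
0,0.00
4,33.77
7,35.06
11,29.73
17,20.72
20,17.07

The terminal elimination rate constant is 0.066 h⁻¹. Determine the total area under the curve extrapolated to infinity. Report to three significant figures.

Trapezoidal AUC_0→20:
  [0→4]: (0.00+33.77)/2 × 4 = 67.54
  [4→7]: (33.77+35.06)/2 × 3 = 103.245
  [7→11]: (35.06+29.73)/2 × 4 = 129.58
  [11→17]: (29.73+20.72)/2 × 6 = 151.35
  [17→20]: (20.72+17.07)/2 × 3 = 56.685
  Sum = 508.4 µg/mL·h
Extrapolated tail: C_last / k_e = 17.07 / 0.066 = 258.636
AUC_0→∞ = 508.4 + 258.636 = 767.036 µg/mL·h

AUC = 767 µg/mL·h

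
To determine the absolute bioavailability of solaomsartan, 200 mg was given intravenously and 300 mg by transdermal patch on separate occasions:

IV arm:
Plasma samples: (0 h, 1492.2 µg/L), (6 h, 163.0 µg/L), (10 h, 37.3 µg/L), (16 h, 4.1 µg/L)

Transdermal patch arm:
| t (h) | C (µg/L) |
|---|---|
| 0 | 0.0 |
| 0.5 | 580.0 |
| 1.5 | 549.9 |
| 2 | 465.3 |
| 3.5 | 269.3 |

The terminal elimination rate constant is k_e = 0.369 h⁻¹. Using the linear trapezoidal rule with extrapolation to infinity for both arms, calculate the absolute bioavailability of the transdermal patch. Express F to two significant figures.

F = 0.27

Trapezoidal AUC_0→16 (IV):
  [0→6]: (1492.2+163.0)/2 × 6 = 4965.6
  [6→10]: (163.0+37.3)/2 × 4 = 400.6
  [10→16]: (37.3+4.1)/2 × 6 = 124.2
  Sum = 5490.4 µg/L·h
IV tail: 4.1/0.369 = 11.111; AUC_iv,0→∞ = 5490.4 + 11.111 = 5501.511 µg/L·h
Trapezoidal AUC_0→3.5 (transdermal patch):
  [0→0.5]: (0.0+580.0)/2 × 0.5 = 145.0
  [0.5→1.5]: (580.0+549.9)/2 × 1 = 564.95
  [1.5→2]: (549.9+465.3)/2 × 0.5 = 253.8
  [2→3.5]: (465.3+269.3)/2 × 1.5 = 550.95
  Sum = 1514.7 µg/L·h
transdermal patch tail: 269.3/0.369 = 729.810; AUC_ev,0→∞ = 1514.7 + 729.810 = 2244.51 µg/L·h
F = (AUC_ev/D_ev)/(AUC_iv/D_iv) = (2244.51/300)/(5501.511/200) = 7.4817/27.507555 = 0.2720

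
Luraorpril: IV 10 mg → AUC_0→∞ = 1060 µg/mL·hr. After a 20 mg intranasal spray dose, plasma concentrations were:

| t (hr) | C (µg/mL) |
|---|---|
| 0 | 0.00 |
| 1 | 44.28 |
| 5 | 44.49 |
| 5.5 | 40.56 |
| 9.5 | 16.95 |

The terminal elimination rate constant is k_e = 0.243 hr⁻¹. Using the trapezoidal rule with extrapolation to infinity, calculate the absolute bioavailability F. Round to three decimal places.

Trapezoidal AUC_0→9.5 (intranasal spray):
  [0→1]: (0.00+44.28)/2 × 1 = 22.14
  [1→5]: (44.28+44.49)/2 × 4 = 177.54
  [5→5.5]: (44.49+40.56)/2 × 0.5 = 21.2625
  [5.5→9.5]: (40.56+16.95)/2 × 4 = 115.02
  Sum = 335.9625 µg/mL·hr
Tail: C_last/k_e = 16.95/0.243 = 69.753
AUC_0→∞ (intranasal spray) = 335.9625 + 69.753 = 405.7155 µg/mL·hr
F = (AUC_ev/D_ev)/(AUC_iv/D_iv) = (405.7155/20)/(1060/10) = 20.285775/106 = 0.1914

F = 0.191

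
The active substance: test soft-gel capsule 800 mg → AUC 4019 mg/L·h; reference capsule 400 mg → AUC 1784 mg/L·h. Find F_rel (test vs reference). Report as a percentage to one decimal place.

F_rel = (AUC_test/D_test) / (AUC_ref/D_ref)
      = (4019/800) / (1784/400)
      = 5.02375 / 4.46 = 1.1264 = 112.64%

F_rel = 112.6%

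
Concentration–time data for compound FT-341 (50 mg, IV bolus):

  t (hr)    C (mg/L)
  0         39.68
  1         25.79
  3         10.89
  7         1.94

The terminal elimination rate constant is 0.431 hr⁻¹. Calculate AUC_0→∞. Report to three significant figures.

AUC = 99.6 mg/L·hr

Trapezoidal AUC_0→7:
  [0→1]: (39.68+25.79)/2 × 1 = 32.735
  [1→3]: (25.79+10.89)/2 × 2 = 36.68
  [3→7]: (10.89+1.94)/2 × 4 = 25.66
  Sum = 95.075 mg/L·hr
Extrapolated tail: C_last / k_e = 1.94 / 0.431 = 4.501
AUC_0→∞ = 95.075 + 4.501 = 99.576 mg/L·hr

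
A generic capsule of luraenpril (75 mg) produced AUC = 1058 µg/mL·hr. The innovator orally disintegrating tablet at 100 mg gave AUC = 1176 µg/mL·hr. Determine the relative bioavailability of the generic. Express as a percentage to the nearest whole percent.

F_rel = 120%

F_rel = (AUC_test/D_test) / (AUC_ref/D_ref)
      = (1058/75) / (1176/100)
      = 14.1067 / 11.76 = 1.1995 = 119.95%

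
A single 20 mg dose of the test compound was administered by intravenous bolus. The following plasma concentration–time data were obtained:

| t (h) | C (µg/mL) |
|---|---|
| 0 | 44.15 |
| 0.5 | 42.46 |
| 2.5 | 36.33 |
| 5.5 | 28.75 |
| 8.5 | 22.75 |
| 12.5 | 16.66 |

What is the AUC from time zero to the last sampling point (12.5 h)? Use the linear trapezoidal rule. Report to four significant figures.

AUC = 354.1 µg/mL·h

Trapezoidal AUC_0→12.5:
  [0→0.5]: (44.15+42.46)/2 × 0.5 = 21.6525
  [0.5→2.5]: (42.46+36.33)/2 × 2 = 78.79
  [2.5→5.5]: (36.33+28.75)/2 × 3 = 97.62
  [5.5→8.5]: (28.75+22.75)/2 × 3 = 77.25
  [8.5→12.5]: (22.75+16.66)/2 × 4 = 78.82
  Sum = 354.1325 µg/mL·h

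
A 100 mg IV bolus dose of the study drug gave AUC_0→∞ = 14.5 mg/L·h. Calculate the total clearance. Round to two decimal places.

CL = Dose_iv / AUC_0→∞
   = 100 / 14.5 = 6.89655 L/h

CL = 6.90 L/h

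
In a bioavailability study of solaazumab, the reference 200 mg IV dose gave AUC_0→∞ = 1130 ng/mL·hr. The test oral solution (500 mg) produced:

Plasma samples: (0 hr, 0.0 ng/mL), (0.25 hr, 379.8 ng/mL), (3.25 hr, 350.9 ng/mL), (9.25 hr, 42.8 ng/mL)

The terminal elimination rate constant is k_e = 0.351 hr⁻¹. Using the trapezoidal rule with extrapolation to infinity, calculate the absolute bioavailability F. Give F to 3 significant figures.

Trapezoidal AUC_0→9.25 (oral solution):
  [0→0.25]: (0.0+379.8)/2 × 0.25 = 47.475
  [0.25→3.25]: (379.8+350.9)/2 × 3 = 1096.05
  [3.25→9.25]: (350.9+42.8)/2 × 6 = 1181.1
  Sum = 2324.625 ng/mL·hr
Tail: C_last/k_e = 42.8/0.351 = 121.937
AUC_0→∞ (oral solution) = 2324.625 + 121.937 = 2446.562 ng/mL·hr
F = (AUC_ev/D_ev)/(AUC_iv/D_iv) = (2446.562/500)/(1130/200) = 4.893124/5.65 = 0.8660

F = 0.866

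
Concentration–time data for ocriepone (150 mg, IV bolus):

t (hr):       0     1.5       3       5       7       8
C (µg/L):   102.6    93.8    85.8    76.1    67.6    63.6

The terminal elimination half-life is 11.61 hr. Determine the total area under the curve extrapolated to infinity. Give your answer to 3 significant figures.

AUC = 1720 µg/L·hr

Trapezoidal AUC_0→8:
  [0→1.5]: (102.6+93.8)/2 × 1.5 = 147.3
  [1.5→3]: (93.8+85.8)/2 × 1.5 = 134.7
  [3→5]: (85.8+76.1)/2 × 2 = 161.9
  [5→7]: (76.1+67.6)/2 × 2 = 143.7
  [7→8]: (67.6+63.6)/2 × 1 = 65.6
  Sum = 653.2 µg/L·hr
k_e = ln2 / t½ = 0.693147 / 11.61 = 0.0597 hr^-1
Extrapolated tail: C_last / k_e = 63.6 / 0.0597 = 1065.327
AUC_0→∞ = 653.2 + 1065.327 = 1718.527 µg/L·hr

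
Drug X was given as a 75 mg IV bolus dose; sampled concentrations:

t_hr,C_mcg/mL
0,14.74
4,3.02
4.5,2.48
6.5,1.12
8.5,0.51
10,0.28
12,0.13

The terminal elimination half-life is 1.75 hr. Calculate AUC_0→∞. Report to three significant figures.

AUC = 43.5 mcg/mL·hr

Trapezoidal AUC_0→12:
  [0→4]: (14.74+3.02)/2 × 4 = 35.52
  [4→4.5]: (3.02+2.48)/2 × 0.5 = 1.375
  [4.5→6.5]: (2.48+1.12)/2 × 2 = 3.6
  [6.5→8.5]: (1.12+0.51)/2 × 2 = 1.63
  [8.5→10]: (0.51+0.28)/2 × 1.5 = 0.5925
  [10→12]: (0.28+0.13)/2 × 2 = 0.41
  Sum = 43.1275 mcg/mL·hr
k_e = ln2 / t½ = 0.693147 / 1.75 = 0.3961 hr^-1
Extrapolated tail: C_last / k_e = 0.13 / 0.3961 = 0.328
AUC_0→∞ = 43.1275 + 0.328 = 43.4555 mcg/mL·hr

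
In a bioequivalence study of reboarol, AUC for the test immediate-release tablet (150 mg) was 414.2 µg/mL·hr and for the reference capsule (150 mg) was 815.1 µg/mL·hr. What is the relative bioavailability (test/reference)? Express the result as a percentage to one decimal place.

F_rel = 50.8%

F_rel = (AUC_test/D_test) / (AUC_ref/D_ref)
      = (414.2/150) / (815.1/150)
      = 2.76133 / 5.434 = 0.5082 = 50.82%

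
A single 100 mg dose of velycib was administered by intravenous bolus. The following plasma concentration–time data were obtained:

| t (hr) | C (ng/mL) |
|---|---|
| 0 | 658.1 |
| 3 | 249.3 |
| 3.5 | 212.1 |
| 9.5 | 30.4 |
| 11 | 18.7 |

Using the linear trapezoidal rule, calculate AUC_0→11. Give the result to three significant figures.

Trapezoidal AUC_0→11:
  [0→3]: (658.1+249.3)/2 × 3 = 1361.1
  [3→3.5]: (249.3+212.1)/2 × 0.5 = 115.35
  [3.5→9.5]: (212.1+30.4)/2 × 6 = 727.5
  [9.5→11]: (30.4+18.7)/2 × 1.5 = 36.825
  Sum = 2240.775 ng/mL·hr

AUC = 2240 ng/mL·hr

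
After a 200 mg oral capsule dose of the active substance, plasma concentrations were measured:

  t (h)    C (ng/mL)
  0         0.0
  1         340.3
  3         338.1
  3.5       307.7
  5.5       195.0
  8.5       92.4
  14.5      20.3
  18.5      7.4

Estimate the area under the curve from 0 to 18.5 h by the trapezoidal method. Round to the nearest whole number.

Trapezoidal AUC_0→18.5:
  [0→1]: (0.0+340.3)/2 × 1 = 170.15
  [1→3]: (340.3+338.1)/2 × 2 = 678.4
  [3→3.5]: (338.1+307.7)/2 × 0.5 = 161.45
  [3.5→5.5]: (307.7+195.0)/2 × 2 = 502.7
  [5.5→8.5]: (195.0+92.4)/2 × 3 = 431.1
  [8.5→14.5]: (92.4+20.3)/2 × 6 = 338.1
  [14.5→18.5]: (20.3+7.4)/2 × 4 = 55.4
  Sum = 2337.3 ng/mL·h

AUC = 2337 ng/mL·h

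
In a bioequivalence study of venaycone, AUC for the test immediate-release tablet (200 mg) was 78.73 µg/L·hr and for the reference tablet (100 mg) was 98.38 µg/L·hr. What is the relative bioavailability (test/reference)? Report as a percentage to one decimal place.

F_rel = (AUC_test/D_test) / (AUC_ref/D_ref)
      = (78.73/200) / (98.38/100)
      = 0.39365 / 0.9838 = 0.4001 = 40.01%

F_rel = 40.0%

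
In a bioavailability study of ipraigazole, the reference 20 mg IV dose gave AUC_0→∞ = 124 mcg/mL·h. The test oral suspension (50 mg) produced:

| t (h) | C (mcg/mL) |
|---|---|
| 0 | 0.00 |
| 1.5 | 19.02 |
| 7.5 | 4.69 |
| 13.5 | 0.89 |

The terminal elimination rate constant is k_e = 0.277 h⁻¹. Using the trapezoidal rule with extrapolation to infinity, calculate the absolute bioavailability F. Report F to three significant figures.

Trapezoidal AUC_0→13.5 (oral suspension):
  [0→1.5]: (0.00+19.02)/2 × 1.5 = 14.265
  [1.5→7.5]: (19.02+4.69)/2 × 6 = 71.13
  [7.5→13.5]: (4.69+0.89)/2 × 6 = 16.74
  Sum = 102.135 mcg/mL·h
Tail: C_last/k_e = 0.89/0.277 = 3.213
AUC_0→∞ (oral suspension) = 102.135 + 3.213 = 105.348 mcg/mL·h
F = (AUC_ev/D_ev)/(AUC_iv/D_iv) = (105.348/50)/(124/20) = 2.10696/6.2 = 0.3398

F = 0.340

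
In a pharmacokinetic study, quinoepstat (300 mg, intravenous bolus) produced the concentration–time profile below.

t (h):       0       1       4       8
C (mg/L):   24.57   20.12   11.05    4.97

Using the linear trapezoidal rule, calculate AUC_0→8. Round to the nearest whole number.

Trapezoidal AUC_0→8:
  [0→1]: (24.57+20.12)/2 × 1 = 22.345
  [1→4]: (20.12+11.05)/2 × 3 = 46.755
  [4→8]: (11.05+4.97)/2 × 4 = 32.04
  Sum = 101.14 mg/L·h

AUC = 101 mg/L·h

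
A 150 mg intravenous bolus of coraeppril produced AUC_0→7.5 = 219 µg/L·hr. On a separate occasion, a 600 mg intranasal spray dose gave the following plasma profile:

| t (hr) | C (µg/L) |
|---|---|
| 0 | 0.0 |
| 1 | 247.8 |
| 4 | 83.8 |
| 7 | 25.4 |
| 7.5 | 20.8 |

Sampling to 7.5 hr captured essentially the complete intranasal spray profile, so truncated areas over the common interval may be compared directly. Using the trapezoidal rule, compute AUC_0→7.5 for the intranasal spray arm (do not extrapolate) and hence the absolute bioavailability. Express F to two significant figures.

Trapezoidal AUC_0→7.5 (intranasal spray):
  [0→1]: (0.0+247.8)/2 × 1 = 123.9
  [1→4]: (247.8+83.8)/2 × 3 = 497.4
  [4→7]: (83.8+25.4)/2 × 3 = 163.8
  [7→7.5]: (25.4+20.8)/2 × 0.5 = 11.55
  Sum = 796.65 µg/L·hr
F = (AUC_ev/D_ev)/(AUC_iv/D_iv) = (796.65/600)/(219/150) = 1.32775/1.46 = 0.9094

F = 0.91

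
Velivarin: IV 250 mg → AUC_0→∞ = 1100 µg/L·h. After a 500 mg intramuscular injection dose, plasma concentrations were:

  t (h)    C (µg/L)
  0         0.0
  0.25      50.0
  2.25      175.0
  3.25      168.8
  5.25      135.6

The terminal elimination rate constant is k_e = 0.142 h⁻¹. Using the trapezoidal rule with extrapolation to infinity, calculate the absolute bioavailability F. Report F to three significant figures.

Trapezoidal AUC_0→5.25 (intramuscular injection):
  [0→0.25]: (0.0+50.0)/2 × 0.25 = 6.25
  [0.25→2.25]: (50.0+175.0)/2 × 2 = 225.0
  [2.25→3.25]: (175.0+168.8)/2 × 1 = 171.9
  [3.25→5.25]: (168.8+135.6)/2 × 2 = 304.4
  Sum = 707.55 µg/L·h
Tail: C_last/k_e = 135.6/0.142 = 954.930
AUC_0→∞ (intramuscular injection) = 707.55 + 954.930 = 1662.48 µg/L·h
F = (AUC_ev/D_ev)/(AUC_iv/D_iv) = (1662.48/500)/(1100/250) = 3.32496/4.4 = 0.7557

F = 0.756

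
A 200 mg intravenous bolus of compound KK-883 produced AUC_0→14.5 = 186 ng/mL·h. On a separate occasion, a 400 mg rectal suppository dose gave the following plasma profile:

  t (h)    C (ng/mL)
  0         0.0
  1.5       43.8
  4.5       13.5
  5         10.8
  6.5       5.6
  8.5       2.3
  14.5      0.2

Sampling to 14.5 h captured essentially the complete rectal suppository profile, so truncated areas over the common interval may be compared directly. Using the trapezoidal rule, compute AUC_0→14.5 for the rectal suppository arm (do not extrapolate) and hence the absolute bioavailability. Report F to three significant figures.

Trapezoidal AUC_0→14.5 (rectal suppository):
  [0→1.5]: (0.0+43.8)/2 × 1.5 = 32.85
  [1.5→4.5]: (43.8+13.5)/2 × 3 = 85.95
  [4.5→5]: (13.5+10.8)/2 × 0.5 = 6.075
  [5→6.5]: (10.8+5.6)/2 × 1.5 = 12.3
  [6.5→8.5]: (5.6+2.3)/2 × 2 = 7.9
  [8.5→14.5]: (2.3+0.2)/2 × 6 = 7.5
  Sum = 152.575 ng/mL·h
F = (AUC_ev/D_ev)/(AUC_iv/D_iv) = (152.575/400)/(186/200) = 0.3814375/0.93 = 0.4101

F = 0.410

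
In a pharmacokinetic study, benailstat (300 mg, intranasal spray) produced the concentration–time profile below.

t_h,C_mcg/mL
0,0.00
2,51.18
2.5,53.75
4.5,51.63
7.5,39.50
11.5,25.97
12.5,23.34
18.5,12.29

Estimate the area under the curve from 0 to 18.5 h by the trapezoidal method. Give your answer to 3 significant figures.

Trapezoidal AUC_0→18.5:
  [0→2]: (0.00+51.18)/2 × 2 = 51.18
  [2→2.5]: (51.18+53.75)/2 × 0.5 = 26.2325
  [2.5→4.5]: (53.75+51.63)/2 × 2 = 105.38
  [4.5→7.5]: (51.63+39.50)/2 × 3 = 136.695
  [7.5→11.5]: (39.50+25.97)/2 × 4 = 130.94
  [11.5→12.5]: (25.97+23.34)/2 × 1 = 24.655
  [12.5→18.5]: (23.34+12.29)/2 × 6 = 106.89
  Sum = 581.9725 mcg/mL·h

AUC = 582 mcg/mL·h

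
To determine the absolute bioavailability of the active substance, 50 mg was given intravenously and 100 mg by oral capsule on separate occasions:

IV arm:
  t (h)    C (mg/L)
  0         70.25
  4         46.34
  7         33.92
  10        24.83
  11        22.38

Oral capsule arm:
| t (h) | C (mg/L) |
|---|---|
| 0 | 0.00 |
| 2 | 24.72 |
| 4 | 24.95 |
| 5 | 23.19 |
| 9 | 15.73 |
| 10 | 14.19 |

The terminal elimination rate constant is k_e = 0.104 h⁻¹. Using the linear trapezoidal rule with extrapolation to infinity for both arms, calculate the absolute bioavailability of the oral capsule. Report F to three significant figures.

Trapezoidal AUC_0→11 (IV):
  [0→4]: (70.25+46.34)/2 × 4 = 233.18
  [4→7]: (46.34+33.92)/2 × 3 = 120.39
  [7→10]: (33.92+24.83)/2 × 3 = 88.125
  [10→11]: (24.83+22.38)/2 × 1 = 23.605
  Sum = 465.3 mg/L·h
IV tail: 22.38/0.104 = 215.192; AUC_iv,0→∞ = 465.3 + 215.192 = 680.492 mg/L·h
Trapezoidal AUC_0→10 (oral capsule):
  [0→2]: (0.00+24.72)/2 × 2 = 24.72
  [2→4]: (24.72+24.95)/2 × 2 = 49.67
  [4→5]: (24.95+23.19)/2 × 1 = 24.07
  [5→9]: (23.19+15.73)/2 × 4 = 77.84
  [9→10]: (15.73+14.19)/2 × 1 = 14.96
  Sum = 191.26 mg/L·h
oral capsule tail: 14.19/0.104 = 136.442; AUC_ev,0→∞ = 191.26 + 136.442 = 327.702 mg/L·h
F = (AUC_ev/D_ev)/(AUC_iv/D_iv) = (327.702/100)/(680.492/50) = 3.27702/13.60984 = 0.2408

F = 0.241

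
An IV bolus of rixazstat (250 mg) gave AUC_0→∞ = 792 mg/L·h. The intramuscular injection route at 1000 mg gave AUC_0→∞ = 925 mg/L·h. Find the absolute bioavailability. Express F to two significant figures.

F = (AUC_ev / D_ev) / (AUC_iv / D_iv)
  = (925/1000) / (792/250)
  = 0.925 / 3.168 = 0.2920

F = 0.29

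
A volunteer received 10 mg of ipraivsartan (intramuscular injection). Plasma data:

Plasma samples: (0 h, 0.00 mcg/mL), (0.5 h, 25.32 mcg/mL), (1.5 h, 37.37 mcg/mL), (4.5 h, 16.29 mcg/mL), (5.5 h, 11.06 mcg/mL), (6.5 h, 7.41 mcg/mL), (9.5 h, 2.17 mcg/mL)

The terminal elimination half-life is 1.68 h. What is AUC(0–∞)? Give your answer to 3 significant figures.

Trapezoidal AUC_0→9.5:
  [0→0.5]: (0.00+25.32)/2 × 0.5 = 6.33
  [0.5→1.5]: (25.32+37.37)/2 × 1 = 31.345
  [1.5→4.5]: (37.37+16.29)/2 × 3 = 80.49
  [4.5→5.5]: (16.29+11.06)/2 × 1 = 13.675
  [5.5→6.5]: (11.06+7.41)/2 × 1 = 9.235
  [6.5→9.5]: (7.41+2.17)/2 × 3 = 14.37
  Sum = 155.445 mcg/mL·h
k_e = ln2 / t½ = 0.693147 / 1.68 = 0.4126 h^-1
Extrapolated tail: C_last / k_e = 2.17 / 0.4126 = 5.259
AUC_0→∞ = 155.445 + 5.259 = 160.704 mcg/mL·h

AUC = 161 mcg/mL·h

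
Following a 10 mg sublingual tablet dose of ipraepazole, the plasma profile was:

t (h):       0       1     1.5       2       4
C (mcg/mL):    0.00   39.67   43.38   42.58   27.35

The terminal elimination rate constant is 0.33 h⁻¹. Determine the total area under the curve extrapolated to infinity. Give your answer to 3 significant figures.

Trapezoidal AUC_0→4:
  [0→1]: (0.00+39.67)/2 × 1 = 19.835
  [1→1.5]: (39.67+43.38)/2 × 0.5 = 20.7625
  [1.5→2]: (43.38+42.58)/2 × 0.5 = 21.49
  [2→4]: (42.58+27.35)/2 × 2 = 69.93
  Sum = 132.0175 mcg/mL·h
Extrapolated tail: C_last / k_e = 27.35 / 0.33 = 82.879
AUC_0→∞ = 132.0175 + 82.879 = 214.8965 mcg/mL·h

AUC = 215 mcg/mL·h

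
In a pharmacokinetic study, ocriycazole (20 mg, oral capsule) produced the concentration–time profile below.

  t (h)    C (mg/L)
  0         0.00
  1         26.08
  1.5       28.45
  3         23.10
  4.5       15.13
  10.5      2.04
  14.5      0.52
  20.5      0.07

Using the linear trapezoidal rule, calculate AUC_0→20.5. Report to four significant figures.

Trapezoidal AUC_0→20.5:
  [0→1]: (0.00+26.08)/2 × 1 = 13.04
  [1→1.5]: (26.08+28.45)/2 × 0.5 = 13.6325
  [1.5→3]: (28.45+23.10)/2 × 1.5 = 38.6625
  [3→4.5]: (23.10+15.13)/2 × 1.5 = 28.6725
  [4.5→10.5]: (15.13+2.04)/2 × 6 = 51.51
  [10.5→14.5]: (2.04+0.52)/2 × 4 = 5.12
  [14.5→20.5]: (0.52+0.07)/2 × 6 = 1.77
  Sum = 152.4075 mg/L·h

AUC = 152.4 mg/L·h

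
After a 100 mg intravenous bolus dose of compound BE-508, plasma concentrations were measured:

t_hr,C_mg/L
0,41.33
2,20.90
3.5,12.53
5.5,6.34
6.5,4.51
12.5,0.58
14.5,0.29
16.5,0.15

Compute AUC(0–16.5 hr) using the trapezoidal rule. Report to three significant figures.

Trapezoidal AUC_0→16.5:
  [0→2]: (41.33+20.90)/2 × 2 = 62.23
  [2→3.5]: (20.90+12.53)/2 × 1.5 = 25.0725
  [3.5→5.5]: (12.53+6.34)/2 × 2 = 18.87
  [5.5→6.5]: (6.34+4.51)/2 × 1 = 5.425
  [6.5→12.5]: (4.51+0.58)/2 × 6 = 15.27
  [12.5→14.5]: (0.58+0.29)/2 × 2 = 0.87
  [14.5→16.5]: (0.29+0.15)/2 × 2 = 0.44
  Sum = 128.1775 mg/L·hr

AUC = 128 mg/L·hr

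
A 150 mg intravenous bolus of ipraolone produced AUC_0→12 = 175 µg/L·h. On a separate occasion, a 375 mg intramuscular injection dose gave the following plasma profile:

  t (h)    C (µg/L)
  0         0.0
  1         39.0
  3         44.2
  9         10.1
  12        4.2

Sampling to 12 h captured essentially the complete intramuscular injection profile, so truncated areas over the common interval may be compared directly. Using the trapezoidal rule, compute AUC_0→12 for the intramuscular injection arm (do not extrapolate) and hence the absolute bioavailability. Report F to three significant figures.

F = 0.656

Trapezoidal AUC_0→12 (intramuscular injection):
  [0→1]: (0.0+39.0)/2 × 1 = 19.5
  [1→3]: (39.0+44.2)/2 × 2 = 83.2
  [3→9]: (44.2+10.1)/2 × 6 = 162.9
  [9→12]: (10.1+4.2)/2 × 3 = 21.45
  Sum = 287.05 µg/L·h
F = (AUC_ev/D_ev)/(AUC_iv/D_iv) = (287.05/375)/(175/150) = 0.765467/1.16667 = 0.6561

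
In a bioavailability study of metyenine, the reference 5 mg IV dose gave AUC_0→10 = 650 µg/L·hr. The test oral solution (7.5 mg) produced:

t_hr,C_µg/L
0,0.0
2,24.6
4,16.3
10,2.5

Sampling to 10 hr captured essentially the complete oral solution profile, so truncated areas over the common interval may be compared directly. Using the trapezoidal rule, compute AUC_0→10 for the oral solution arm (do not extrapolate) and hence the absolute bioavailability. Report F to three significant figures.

F = 0.125

Trapezoidal AUC_0→10 (oral solution):
  [0→2]: (0.0+24.6)/2 × 2 = 24.6
  [2→4]: (24.6+16.3)/2 × 2 = 40.9
  [4→10]: (16.3+2.5)/2 × 6 = 56.4
  Sum = 121.9 µg/L·hr
F = (AUC_ev/D_ev)/(AUC_iv/D_iv) = (121.9/7.5)/(650/5) = 16.2533/130 = 0.1250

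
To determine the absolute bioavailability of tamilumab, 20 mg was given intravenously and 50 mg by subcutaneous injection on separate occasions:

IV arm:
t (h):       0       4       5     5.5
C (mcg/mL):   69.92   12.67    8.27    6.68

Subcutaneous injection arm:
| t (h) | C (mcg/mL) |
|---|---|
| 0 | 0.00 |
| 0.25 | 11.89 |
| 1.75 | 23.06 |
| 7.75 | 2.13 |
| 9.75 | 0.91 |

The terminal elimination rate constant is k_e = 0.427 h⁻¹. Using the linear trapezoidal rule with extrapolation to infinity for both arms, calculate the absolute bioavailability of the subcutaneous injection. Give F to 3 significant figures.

F = 0.222

Trapezoidal AUC_0→5.5 (IV):
  [0→4]: (69.92+12.67)/2 × 4 = 165.18
  [4→5]: (12.67+8.27)/2 × 1 = 10.47
  [5→5.5]: (8.27+6.68)/2 × 0.5 = 3.7375
  Sum = 179.3875 mcg/mL·h
IV tail: 6.68/0.427 = 15.644; AUC_iv,0→∞ = 179.3875 + 15.644 = 195.0315 mcg/mL·h
Trapezoidal AUC_0→9.75 (subcutaneous injection):
  [0→0.25]: (0.00+11.89)/2 × 0.25 = 1.48625
  [0.25→1.75]: (11.89+23.06)/2 × 1.5 = 26.2125
  [1.75→7.75]: (23.06+2.13)/2 × 6 = 75.57
  [7.75→9.75]: (2.13+0.91)/2 × 2 = 3.04
  Sum = 106.30875 mcg/mL·h
subcutaneous injection tail: 0.91/0.427 = 2.131; AUC_ev,0→∞ = 106.30875 + 2.131 = 108.43975 mcg/mL·h
F = (AUC_ev/D_ev)/(AUC_iv/D_iv) = (108.43975/50)/(195.0315/20) = 2.168795/9.751575 = 0.2224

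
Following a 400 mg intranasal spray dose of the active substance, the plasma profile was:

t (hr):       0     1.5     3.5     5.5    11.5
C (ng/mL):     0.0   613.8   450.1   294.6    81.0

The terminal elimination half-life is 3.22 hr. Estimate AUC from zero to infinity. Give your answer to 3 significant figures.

AUC = 3770 ng/mL·hr

Trapezoidal AUC_0→11.5:
  [0→1.5]: (0.0+613.8)/2 × 1.5 = 460.35
  [1.5→3.5]: (613.8+450.1)/2 × 2 = 1063.9
  [3.5→5.5]: (450.1+294.6)/2 × 2 = 744.7
  [5.5→11.5]: (294.6+81.0)/2 × 6 = 1126.8
  Sum = 3395.75 ng/mL·hr
k_e = ln2 / t½ = 0.693147 / 3.22 = 0.2153 hr^-1
Extrapolated tail: C_last / k_e = 81.0 / 0.2153 = 376.219
AUC_0→∞ = 3395.75 + 376.219 = 3771.969 ng/mL·hr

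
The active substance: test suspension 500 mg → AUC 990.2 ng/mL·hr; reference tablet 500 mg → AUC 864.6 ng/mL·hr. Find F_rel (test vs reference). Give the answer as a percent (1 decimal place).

F_rel = (AUC_test/D_test) / (AUC_ref/D_ref)
      = (990.2/500) / (864.6/500)
      = 1.9804 / 1.7292 = 1.1453 = 114.53%

F_rel = 114.5%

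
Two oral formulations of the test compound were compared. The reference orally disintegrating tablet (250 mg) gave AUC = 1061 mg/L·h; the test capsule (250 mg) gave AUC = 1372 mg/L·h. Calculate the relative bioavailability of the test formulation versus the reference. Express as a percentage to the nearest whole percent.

F_rel = (AUC_test/D_test) / (AUC_ref/D_ref)
      = (1372/250) / (1061/250)
      = 5.488 / 4.244 = 1.2931 = 129.31%

F_rel = 129%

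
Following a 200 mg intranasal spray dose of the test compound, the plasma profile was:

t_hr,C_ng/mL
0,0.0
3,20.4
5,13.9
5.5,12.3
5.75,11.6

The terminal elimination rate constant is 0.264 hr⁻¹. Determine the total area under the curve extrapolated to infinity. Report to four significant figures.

AUC = 118.4 ng/mL·hr

Trapezoidal AUC_0→5.75:
  [0→3]: (0.0+20.4)/2 × 3 = 30.6
  [3→5]: (20.4+13.9)/2 × 2 = 34.3
  [5→5.5]: (13.9+12.3)/2 × 0.5 = 6.55
  [5.5→5.75]: (12.3+11.6)/2 × 0.25 = 2.9875
  Sum = 74.4375 ng/mL·hr
Extrapolated tail: C_last / k_e = 11.6 / 0.264 = 43.939
AUC_0→∞ = 74.4375 + 43.939 = 118.3765 ng/mL·hr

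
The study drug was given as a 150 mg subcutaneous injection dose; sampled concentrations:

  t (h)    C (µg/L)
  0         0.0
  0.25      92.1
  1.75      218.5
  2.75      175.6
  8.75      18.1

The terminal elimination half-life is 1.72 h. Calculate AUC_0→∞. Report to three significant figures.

AUC = 1070 µg/L·h

Trapezoidal AUC_0→8.75:
  [0→0.25]: (0.0+92.1)/2 × 0.25 = 11.5125
  [0.25→1.75]: (92.1+218.5)/2 × 1.5 = 232.95
  [1.75→2.75]: (218.5+175.6)/2 × 1 = 197.05
  [2.75→8.75]: (175.6+18.1)/2 × 6 = 581.1
  Sum = 1022.6125 µg/L·h
k_e = ln2 / t½ = 0.693147 / 1.72 = 0.4030 h^-1
Extrapolated tail: C_last / k_e = 18.1 / 0.403 = 44.913
AUC_0→∞ = 1022.6125 + 44.913 = 1067.5255 µg/L·h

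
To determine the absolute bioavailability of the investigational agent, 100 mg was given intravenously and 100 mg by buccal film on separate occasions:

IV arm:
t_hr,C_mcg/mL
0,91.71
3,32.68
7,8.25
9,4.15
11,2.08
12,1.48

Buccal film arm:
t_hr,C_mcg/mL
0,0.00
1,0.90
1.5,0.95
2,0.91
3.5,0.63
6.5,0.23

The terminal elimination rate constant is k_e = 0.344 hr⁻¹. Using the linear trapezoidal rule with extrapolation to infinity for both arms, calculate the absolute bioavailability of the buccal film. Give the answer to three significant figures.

Trapezoidal AUC_0→12 (IV):
  [0→3]: (91.71+32.68)/2 × 3 = 186.585
  [3→7]: (32.68+8.25)/2 × 4 = 81.86
  [7→9]: (8.25+4.15)/2 × 2 = 12.4
  [9→11]: (4.15+2.08)/2 × 2 = 6.23
  [11→12]: (2.08+1.48)/2 × 1 = 1.78
  Sum = 288.855 mcg/mL·hr
IV tail: 1.48/0.344 = 4.302; AUC_iv,0→∞ = 288.855 + 4.302 = 293.157 mcg/mL·hr
Trapezoidal AUC_0→6.5 (buccal film):
  [0→1]: (0.00+0.90)/2 × 1 = 0.45
  [1→1.5]: (0.90+0.95)/2 × 0.5 = 0.4625
  [1.5→2]: (0.95+0.91)/2 × 0.5 = 0.465
  [2→3.5]: (0.91+0.63)/2 × 1.5 = 1.155
  [3.5→6.5]: (0.63+0.23)/2 × 3 = 1.29
  Sum = 3.8225 mcg/mL·hr
buccal film tail: 0.23/0.344 = 0.669; AUC_ev,0→∞ = 3.8225 + 0.669 = 4.4915 mcg/mL·hr
F = (AUC_ev/D_ev)/(AUC_iv/D_iv) = (4.4915/100)/(293.157/100) = 0.044915/2.93157 = 0.0153

F = 0.0153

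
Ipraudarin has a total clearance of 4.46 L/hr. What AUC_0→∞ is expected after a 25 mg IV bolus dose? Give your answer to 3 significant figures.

AUC_0→∞ = Dose_iv / CL
        = 25 / 4.46 = 5.60538 mg/L·hr

AUC = 5.61 mg/L·hr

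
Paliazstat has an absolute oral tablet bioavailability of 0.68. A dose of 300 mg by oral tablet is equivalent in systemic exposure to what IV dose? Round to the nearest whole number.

Systemic exposure from an extravascular dose = F × D_ev, so the equivalent IV dose is F × D_ev.
D_iv = F × D_ev = 0.68 × 300 = 204 mg

D_iv = 204 mg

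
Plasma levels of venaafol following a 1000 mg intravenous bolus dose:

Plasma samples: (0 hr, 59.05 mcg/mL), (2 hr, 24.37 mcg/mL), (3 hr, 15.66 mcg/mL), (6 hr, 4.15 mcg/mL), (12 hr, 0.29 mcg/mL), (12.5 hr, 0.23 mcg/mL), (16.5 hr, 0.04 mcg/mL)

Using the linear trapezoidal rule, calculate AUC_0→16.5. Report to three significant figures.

AUC = 147 mcg/mL·hr

Trapezoidal AUC_0→16.5:
  [0→2]: (59.05+24.37)/2 × 2 = 83.42
  [2→3]: (24.37+15.66)/2 × 1 = 20.015
  [3→6]: (15.66+4.15)/2 × 3 = 29.715
  [6→12]: (4.15+0.29)/2 × 6 = 13.32
  [12→12.5]: (0.29+0.23)/2 × 0.5 = 0.13
  [12.5→16.5]: (0.23+0.04)/2 × 4 = 0.54
  Sum = 147.14 mcg/mL·hr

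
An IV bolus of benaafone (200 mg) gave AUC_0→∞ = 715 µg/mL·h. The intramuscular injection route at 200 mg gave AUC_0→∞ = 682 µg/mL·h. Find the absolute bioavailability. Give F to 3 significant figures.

F = (AUC_ev / D_ev) / (AUC_iv / D_iv)
  = (682/200) / (715/200)
  = 3.41 / 3.575 = 0.9538

F = 0.954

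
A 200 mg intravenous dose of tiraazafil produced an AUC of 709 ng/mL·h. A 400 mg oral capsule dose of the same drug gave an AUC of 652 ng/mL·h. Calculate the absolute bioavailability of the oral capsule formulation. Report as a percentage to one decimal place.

F = (AUC_ev / D_ev) / (AUC_iv / D_iv)
  = (652/400) / (709/200)
  = 1.63 / 3.545 = 0.4598
  = 45.98%

F = 46.0%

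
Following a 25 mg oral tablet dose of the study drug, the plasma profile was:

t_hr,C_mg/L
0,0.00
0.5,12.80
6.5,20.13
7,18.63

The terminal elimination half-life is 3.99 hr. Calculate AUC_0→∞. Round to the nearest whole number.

AUC = 219 mg/L·hr

Trapezoidal AUC_0→7:
  [0→0.5]: (0.00+12.80)/2 × 0.5 = 3.2
  [0.5→6.5]: (12.80+20.13)/2 × 6 = 98.79
  [6.5→7]: (20.13+18.63)/2 × 0.5 = 9.69
  Sum = 111.68 mg/L·hr
k_e = ln2 / t½ = 0.693147 / 3.99 = 0.1737 hr^-1
Extrapolated tail: C_last / k_e = 18.63 / 0.1737 = 107.254
AUC_0→∞ = 111.68 + 107.254 = 218.934 mg/L·hr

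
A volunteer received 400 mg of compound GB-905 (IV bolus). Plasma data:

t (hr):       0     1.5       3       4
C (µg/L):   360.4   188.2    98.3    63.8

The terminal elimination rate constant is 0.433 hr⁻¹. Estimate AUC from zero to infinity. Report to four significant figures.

AUC = 854.7 µg/L·hr

Trapezoidal AUC_0→4:
  [0→1.5]: (360.4+188.2)/2 × 1.5 = 411.45
  [1.5→3]: (188.2+98.3)/2 × 1.5 = 214.875
  [3→4]: (98.3+63.8)/2 × 1 = 81.05
  Sum = 707.375 µg/L·hr
Extrapolated tail: C_last / k_e = 63.8 / 0.433 = 147.344
AUC_0→∞ = 707.375 + 147.344 = 854.719 µg/L·hr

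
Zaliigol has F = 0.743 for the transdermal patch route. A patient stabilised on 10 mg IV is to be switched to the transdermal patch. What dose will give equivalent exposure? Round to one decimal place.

D_transdermal = 13.5 mg

For equal systemic exposure: F × D_ev = D_iv
D_ev = D_iv / F = 10 / 0.743 = 13.459 mg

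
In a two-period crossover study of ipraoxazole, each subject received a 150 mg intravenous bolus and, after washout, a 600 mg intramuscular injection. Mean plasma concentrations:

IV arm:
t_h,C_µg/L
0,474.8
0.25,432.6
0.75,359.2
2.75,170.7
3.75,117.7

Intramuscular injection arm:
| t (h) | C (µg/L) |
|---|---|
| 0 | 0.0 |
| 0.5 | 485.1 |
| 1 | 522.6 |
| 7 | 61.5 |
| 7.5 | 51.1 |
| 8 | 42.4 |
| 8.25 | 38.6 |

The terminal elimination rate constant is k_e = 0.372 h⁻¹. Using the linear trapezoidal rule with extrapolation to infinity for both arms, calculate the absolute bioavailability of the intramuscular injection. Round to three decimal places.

F = 0.440

Trapezoidal AUC_0→3.75 (IV):
  [0→0.25]: (474.8+432.6)/2 × 0.25 = 113.425
  [0.25→0.75]: (432.6+359.2)/2 × 0.5 = 197.95
  [0.75→2.75]: (359.2+170.7)/2 × 2 = 529.9
  [2.75→3.75]: (170.7+117.7)/2 × 1 = 144.2
  Sum = 985.475 µg/L·h
IV tail: 117.7/0.372 = 316.398; AUC_iv,0→∞ = 985.475 + 316.398 = 1301.873 µg/L·h
Trapezoidal AUC_0→8.25 (intramuscular injection):
  [0→0.5]: (0.0+485.1)/2 × 0.5 = 121.275
  [0.5→1]: (485.1+522.6)/2 × 0.5 = 251.925
  [1→7]: (522.6+61.5)/2 × 6 = 1752.3
  [7→7.5]: (61.5+51.1)/2 × 0.5 = 28.15
  [7.5→8]: (51.1+42.4)/2 × 0.5 = 23.375
  [8→8.25]: (42.4+38.6)/2 × 0.25 = 10.125
  Sum = 2187.15 µg/L·h
intramuscular injection tail: 38.6/0.372 = 103.763; AUC_ev,0→∞ = 2187.15 + 103.763 = 2290.913 µg/L·h
F = (AUC_ev/D_ev)/(AUC_iv/D_iv) = (2290.913/600)/(1301.873/150) = 3.81819/8.67915 = 0.4399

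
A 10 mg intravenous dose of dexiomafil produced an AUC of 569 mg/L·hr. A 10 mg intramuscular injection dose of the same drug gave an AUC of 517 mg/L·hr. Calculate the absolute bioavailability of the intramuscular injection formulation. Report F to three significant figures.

F = (AUC_ev / D_ev) / (AUC_iv / D_iv)
  = (517/10) / (569/10)
  = 51.7 / 56.9 = 0.9086

F = 0.909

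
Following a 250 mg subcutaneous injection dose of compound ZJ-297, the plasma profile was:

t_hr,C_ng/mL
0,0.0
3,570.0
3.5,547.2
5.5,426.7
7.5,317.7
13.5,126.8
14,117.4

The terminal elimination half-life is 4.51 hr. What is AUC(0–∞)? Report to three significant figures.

Trapezoidal AUC_0→14:
  [0→3]: (0.0+570.0)/2 × 3 = 855.0
  [3→3.5]: (570.0+547.2)/2 × 0.5 = 279.3
  [3.5→5.5]: (547.2+426.7)/2 × 2 = 973.9
  [5.5→7.5]: (426.7+317.7)/2 × 2 = 744.4
  [7.5→13.5]: (317.7+126.8)/2 × 6 = 1333.5
  [13.5→14]: (126.8+117.4)/2 × 0.5 = 61.05
  Sum = 4247.15 ng/mL·hr
k_e = ln2 / t½ = 0.693147 / 4.51 = 0.1537 hr^-1
Extrapolated tail: C_last / k_e = 117.4 / 0.1537 = 763.826
AUC_0→∞ = 4247.15 + 763.826 = 5010.976 ng/mL·hr

AUC = 5010 ng/mL·hr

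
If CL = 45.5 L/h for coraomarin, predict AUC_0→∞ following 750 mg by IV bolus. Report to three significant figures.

AUC = 16.5 mg/L·h

AUC_0→∞ = Dose_iv / CL
        = 750 / 45.5 = 16.4835 mg/L·h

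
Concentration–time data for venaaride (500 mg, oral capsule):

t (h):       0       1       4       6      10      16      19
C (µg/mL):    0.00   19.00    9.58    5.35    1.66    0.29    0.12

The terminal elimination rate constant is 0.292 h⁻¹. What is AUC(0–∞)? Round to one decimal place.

Trapezoidal AUC_0→19:
  [0→1]: (0.00+19.00)/2 × 1 = 9.5
  [1→4]: (19.00+9.58)/2 × 3 = 42.87
  [4→6]: (9.58+5.35)/2 × 2 = 14.93
  [6→10]: (5.35+1.66)/2 × 4 = 14.02
  [10→16]: (1.66+0.29)/2 × 6 = 5.85
  [16→19]: (0.29+0.12)/2 × 3 = 0.615
  Sum = 87.785 µg/mL·h
Extrapolated tail: C_last / k_e = 0.12 / 0.292 = 0.411
AUC_0→∞ = 87.785 + 0.411 = 88.196 µg/mL·h

AUC = 88.2 µg/mL·h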